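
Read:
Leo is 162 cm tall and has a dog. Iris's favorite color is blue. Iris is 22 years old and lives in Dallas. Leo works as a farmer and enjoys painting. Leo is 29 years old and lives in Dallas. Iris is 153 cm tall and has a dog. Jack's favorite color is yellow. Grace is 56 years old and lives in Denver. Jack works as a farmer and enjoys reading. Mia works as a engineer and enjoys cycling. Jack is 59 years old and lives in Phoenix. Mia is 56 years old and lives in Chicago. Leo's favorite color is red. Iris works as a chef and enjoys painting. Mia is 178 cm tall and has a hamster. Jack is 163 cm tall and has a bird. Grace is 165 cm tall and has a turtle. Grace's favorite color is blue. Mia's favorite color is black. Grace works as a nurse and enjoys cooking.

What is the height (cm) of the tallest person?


Tallest: Mia at 178 cm

178


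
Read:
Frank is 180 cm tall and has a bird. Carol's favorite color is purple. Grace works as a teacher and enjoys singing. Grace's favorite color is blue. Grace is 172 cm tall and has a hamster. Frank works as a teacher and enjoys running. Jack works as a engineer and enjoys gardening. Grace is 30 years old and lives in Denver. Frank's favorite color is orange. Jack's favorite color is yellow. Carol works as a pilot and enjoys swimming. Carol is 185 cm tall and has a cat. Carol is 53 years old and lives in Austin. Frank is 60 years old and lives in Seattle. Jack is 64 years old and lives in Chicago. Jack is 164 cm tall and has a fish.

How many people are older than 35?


Filter: 3

3


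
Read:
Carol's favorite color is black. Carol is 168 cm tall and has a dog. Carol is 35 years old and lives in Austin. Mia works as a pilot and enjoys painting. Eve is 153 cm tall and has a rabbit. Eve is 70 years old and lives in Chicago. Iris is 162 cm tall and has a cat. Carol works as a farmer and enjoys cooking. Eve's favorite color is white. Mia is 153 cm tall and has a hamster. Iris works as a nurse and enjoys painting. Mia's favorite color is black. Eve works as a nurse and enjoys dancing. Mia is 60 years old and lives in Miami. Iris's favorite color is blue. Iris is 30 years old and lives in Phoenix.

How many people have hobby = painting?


Count: 2

2


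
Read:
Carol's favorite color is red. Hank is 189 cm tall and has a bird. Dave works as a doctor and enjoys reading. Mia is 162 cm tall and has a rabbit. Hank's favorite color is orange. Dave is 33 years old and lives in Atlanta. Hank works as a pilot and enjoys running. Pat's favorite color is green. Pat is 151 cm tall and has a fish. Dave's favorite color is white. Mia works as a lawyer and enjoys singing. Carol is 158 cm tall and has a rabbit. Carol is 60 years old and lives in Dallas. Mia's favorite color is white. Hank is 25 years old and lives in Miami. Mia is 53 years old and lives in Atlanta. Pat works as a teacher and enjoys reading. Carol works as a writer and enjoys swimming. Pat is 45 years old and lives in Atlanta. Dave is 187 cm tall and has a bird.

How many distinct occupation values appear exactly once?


Unique occupation values: 5

5


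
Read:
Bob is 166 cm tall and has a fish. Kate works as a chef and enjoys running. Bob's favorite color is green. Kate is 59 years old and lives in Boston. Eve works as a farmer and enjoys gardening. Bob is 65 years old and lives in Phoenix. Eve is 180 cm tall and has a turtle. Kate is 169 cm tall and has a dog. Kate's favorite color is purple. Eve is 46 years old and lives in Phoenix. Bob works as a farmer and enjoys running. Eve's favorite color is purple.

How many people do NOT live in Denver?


Not in Denver: 3

3


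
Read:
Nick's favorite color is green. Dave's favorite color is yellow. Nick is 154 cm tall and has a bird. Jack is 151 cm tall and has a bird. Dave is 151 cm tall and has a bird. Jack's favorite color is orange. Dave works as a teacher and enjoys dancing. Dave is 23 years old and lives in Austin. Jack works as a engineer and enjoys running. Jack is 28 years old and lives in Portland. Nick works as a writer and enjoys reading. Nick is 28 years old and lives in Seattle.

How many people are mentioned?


People: Dave, Jack, Nick. Count = 3

3


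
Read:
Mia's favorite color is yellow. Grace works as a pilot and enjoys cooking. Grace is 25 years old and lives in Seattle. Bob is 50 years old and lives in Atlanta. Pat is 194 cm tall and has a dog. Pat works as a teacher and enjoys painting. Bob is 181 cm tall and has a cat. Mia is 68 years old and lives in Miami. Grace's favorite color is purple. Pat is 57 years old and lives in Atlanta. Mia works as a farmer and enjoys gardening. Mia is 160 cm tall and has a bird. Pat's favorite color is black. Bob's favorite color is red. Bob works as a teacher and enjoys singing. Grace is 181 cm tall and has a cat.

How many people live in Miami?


Count in Miami: 1

1


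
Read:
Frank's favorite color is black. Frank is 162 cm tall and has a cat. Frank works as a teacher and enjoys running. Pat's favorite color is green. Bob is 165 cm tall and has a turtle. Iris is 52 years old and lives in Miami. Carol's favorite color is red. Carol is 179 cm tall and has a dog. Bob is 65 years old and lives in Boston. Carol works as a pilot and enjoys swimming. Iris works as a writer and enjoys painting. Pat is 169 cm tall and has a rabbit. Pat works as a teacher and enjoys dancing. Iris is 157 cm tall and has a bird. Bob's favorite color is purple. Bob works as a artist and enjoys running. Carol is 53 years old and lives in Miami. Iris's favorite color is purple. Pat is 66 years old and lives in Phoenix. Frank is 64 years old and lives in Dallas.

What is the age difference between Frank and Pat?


|64 - 66| = 2

2


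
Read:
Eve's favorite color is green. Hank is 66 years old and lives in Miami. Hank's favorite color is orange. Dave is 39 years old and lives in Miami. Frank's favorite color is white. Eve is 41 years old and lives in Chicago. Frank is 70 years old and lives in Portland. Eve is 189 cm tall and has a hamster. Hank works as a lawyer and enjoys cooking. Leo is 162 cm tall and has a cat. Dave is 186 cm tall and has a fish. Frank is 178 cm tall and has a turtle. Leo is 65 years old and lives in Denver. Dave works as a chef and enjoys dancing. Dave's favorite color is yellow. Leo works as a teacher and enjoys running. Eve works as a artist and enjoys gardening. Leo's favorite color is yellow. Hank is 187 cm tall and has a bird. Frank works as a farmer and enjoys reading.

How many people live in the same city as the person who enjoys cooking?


Person with hobby cooking is Hank, city Miami. Count = 2

2


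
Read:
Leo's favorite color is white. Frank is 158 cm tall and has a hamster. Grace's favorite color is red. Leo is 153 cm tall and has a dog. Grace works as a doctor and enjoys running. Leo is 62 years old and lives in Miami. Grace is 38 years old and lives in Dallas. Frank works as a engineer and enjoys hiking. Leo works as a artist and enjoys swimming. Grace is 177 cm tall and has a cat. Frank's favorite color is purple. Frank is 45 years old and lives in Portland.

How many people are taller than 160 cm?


Taller than 160: 1

1


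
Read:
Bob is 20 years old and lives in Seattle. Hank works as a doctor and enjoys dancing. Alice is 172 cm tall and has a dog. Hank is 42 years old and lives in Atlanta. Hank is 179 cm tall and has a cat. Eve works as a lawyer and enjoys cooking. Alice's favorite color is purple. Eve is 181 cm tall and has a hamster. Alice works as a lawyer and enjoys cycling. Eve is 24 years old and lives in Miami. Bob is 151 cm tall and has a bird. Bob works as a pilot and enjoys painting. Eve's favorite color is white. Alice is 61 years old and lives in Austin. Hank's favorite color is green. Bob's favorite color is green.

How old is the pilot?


The pilot is Bob, age 20

20


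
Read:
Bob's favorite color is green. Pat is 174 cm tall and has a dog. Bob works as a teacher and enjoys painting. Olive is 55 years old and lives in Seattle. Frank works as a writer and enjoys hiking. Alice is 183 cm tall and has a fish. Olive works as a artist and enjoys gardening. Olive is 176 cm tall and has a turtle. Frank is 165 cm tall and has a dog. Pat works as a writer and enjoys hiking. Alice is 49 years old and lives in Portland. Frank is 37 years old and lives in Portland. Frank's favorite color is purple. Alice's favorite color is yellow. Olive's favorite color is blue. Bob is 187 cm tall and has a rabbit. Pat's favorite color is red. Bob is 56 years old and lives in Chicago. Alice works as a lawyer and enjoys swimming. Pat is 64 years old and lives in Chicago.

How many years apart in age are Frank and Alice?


37 vs 49, diff = 12

12


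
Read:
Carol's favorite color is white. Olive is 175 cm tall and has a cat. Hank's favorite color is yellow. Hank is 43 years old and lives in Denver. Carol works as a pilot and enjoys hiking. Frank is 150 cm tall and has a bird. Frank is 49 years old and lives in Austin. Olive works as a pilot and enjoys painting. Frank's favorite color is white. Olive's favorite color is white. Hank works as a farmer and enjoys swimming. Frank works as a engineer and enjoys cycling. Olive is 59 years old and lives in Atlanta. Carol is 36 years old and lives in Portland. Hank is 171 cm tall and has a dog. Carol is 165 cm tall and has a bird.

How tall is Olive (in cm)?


Olive is 175 cm tall

175


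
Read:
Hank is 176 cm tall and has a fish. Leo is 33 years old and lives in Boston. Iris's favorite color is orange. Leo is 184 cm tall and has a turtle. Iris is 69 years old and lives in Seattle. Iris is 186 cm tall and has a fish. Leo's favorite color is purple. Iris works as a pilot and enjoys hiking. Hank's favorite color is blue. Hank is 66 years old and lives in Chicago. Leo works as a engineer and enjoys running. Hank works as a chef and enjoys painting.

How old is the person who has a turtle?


Person with turtle is Leo, age 33

33


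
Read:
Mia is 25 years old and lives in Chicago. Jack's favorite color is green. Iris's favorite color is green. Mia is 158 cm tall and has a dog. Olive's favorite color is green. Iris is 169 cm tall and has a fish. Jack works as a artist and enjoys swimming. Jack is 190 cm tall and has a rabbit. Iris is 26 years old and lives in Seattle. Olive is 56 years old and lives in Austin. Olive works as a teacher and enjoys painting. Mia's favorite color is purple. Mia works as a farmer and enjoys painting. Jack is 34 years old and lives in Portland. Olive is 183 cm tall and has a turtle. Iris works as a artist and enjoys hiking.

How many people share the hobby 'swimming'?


Count: 1

1


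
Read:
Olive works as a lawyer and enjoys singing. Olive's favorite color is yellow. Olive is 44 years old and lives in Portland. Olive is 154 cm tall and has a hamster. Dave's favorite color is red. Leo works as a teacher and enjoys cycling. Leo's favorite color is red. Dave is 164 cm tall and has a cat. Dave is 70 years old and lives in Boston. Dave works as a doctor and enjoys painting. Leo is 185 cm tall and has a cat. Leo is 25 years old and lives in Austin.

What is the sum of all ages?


25+44+70 = 139

139


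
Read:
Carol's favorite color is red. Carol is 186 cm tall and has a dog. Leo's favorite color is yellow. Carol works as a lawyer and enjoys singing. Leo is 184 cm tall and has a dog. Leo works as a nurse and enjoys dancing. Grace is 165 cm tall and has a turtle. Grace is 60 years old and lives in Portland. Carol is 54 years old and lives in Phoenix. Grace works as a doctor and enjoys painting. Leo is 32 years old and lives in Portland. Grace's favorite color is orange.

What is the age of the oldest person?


Oldest: Grace at 60

60


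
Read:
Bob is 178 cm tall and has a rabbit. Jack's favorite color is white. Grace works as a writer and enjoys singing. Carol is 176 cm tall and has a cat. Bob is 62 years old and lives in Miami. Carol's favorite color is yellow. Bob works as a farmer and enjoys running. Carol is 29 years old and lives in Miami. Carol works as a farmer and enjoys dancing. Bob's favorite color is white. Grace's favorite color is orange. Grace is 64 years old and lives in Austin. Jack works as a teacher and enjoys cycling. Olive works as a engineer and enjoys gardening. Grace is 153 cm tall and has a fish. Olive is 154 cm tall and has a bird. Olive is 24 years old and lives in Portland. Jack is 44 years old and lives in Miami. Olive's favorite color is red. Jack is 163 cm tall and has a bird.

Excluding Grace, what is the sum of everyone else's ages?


Sum (excluding Grace): 159

159


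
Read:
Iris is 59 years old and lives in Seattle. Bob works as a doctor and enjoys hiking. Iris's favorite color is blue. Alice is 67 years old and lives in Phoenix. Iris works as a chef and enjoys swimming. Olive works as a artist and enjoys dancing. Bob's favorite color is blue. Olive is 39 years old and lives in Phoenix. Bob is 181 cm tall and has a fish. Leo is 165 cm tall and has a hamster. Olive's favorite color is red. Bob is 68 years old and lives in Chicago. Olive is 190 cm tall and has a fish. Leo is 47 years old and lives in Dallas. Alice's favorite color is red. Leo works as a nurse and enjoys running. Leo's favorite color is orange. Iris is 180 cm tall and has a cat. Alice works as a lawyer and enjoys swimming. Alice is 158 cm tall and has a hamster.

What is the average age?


Sum=280, n=5, avg=56

56


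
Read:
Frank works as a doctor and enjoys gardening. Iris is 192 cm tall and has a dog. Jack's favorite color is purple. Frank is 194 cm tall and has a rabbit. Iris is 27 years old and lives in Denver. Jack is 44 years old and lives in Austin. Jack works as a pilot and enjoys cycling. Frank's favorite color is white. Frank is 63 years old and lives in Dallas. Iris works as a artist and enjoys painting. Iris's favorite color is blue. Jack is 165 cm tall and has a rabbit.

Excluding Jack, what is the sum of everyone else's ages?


Sum (excluding Jack): 90

90


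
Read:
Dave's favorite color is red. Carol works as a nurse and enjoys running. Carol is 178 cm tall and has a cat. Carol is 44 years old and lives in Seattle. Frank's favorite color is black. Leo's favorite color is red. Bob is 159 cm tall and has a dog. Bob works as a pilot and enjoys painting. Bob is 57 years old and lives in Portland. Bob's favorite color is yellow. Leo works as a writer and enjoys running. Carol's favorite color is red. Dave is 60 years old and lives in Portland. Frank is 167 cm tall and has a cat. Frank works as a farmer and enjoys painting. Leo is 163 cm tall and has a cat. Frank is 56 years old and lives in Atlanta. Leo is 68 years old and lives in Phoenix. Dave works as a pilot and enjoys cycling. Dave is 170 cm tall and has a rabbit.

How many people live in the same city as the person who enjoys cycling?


Person with hobby cycling is Dave, city Portland. Count = 2

2


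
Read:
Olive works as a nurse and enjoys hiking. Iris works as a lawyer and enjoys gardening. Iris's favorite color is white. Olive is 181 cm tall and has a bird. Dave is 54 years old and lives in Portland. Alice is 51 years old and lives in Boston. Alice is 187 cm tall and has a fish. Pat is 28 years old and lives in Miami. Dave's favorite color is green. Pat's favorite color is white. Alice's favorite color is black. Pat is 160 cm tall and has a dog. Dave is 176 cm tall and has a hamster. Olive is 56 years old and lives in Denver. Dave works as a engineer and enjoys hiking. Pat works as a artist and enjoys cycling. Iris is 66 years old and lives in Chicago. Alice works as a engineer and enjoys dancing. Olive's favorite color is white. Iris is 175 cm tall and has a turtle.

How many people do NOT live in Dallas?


Not in Dallas: 5

5


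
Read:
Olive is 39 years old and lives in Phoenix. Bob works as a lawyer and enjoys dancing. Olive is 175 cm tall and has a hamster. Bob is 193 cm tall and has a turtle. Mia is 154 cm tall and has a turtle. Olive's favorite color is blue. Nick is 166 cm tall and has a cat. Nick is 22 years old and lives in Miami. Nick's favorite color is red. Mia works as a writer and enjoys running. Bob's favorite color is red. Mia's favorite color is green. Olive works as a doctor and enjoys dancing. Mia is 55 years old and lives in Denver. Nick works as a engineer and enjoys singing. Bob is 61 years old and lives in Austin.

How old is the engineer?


The engineer is Nick, age 22

22


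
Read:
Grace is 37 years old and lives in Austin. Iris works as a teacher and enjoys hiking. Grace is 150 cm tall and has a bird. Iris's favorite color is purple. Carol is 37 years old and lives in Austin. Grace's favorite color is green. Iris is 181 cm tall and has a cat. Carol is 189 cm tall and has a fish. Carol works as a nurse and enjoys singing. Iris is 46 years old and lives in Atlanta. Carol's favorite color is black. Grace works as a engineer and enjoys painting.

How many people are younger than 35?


Filter: 0

0


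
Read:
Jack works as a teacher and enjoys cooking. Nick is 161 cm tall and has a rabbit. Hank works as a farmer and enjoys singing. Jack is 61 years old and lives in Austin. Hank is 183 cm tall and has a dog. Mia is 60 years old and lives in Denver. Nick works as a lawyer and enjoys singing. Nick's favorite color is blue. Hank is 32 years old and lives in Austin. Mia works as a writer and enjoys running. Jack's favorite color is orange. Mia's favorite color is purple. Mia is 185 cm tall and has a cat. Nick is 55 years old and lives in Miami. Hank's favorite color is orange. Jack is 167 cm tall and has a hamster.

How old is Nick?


Nick is 55 years old

55


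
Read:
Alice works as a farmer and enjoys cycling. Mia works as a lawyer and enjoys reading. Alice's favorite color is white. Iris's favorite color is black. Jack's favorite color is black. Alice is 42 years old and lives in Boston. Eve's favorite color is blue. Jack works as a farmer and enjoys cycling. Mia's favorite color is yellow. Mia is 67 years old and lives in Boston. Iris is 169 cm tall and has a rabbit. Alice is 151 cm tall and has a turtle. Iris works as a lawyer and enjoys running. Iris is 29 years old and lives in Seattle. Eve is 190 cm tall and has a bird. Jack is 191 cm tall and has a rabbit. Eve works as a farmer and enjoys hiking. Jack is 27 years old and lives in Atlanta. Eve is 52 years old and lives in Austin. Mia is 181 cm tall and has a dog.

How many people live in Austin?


Count in Austin: 1

1


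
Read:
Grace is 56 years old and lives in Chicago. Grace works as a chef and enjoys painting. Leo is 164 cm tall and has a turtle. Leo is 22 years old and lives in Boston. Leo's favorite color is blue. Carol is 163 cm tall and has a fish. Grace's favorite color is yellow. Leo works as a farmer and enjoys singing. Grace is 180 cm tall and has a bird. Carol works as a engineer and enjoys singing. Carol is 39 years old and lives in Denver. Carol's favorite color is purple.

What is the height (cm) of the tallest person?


Tallest: Grace at 180 cm

180


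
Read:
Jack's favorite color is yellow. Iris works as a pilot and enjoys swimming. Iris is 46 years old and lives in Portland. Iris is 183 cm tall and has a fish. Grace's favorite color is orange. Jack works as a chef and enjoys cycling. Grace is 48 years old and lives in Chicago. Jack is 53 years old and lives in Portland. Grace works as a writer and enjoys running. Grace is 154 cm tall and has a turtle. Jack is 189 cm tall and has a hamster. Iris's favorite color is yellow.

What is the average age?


Sum=147, n=3, avg=49

49


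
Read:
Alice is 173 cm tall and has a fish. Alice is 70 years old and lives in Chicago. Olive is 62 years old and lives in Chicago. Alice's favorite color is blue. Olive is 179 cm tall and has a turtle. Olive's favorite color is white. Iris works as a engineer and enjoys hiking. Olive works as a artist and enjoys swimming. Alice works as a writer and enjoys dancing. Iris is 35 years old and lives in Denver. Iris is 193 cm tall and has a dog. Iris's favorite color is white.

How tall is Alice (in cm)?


Alice is 173 cm tall

173


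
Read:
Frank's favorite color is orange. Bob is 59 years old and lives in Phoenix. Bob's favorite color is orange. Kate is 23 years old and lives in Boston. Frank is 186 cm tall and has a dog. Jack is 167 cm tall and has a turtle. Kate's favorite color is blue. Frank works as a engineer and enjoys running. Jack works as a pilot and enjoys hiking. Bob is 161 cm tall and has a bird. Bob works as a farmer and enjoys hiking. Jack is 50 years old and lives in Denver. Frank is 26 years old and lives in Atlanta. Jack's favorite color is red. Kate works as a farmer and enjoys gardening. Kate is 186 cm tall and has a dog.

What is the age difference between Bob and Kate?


|59 - 23| = 36

36


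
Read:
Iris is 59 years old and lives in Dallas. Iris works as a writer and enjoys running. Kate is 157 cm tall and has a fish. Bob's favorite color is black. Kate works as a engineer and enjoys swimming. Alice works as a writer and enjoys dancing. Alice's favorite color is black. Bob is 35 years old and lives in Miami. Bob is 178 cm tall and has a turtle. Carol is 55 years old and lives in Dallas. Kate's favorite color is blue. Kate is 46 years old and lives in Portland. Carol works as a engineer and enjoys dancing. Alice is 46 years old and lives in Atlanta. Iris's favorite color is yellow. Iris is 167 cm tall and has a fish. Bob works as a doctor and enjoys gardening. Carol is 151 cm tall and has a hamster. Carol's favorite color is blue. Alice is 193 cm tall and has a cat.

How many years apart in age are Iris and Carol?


59 vs 55, diff = 4

4


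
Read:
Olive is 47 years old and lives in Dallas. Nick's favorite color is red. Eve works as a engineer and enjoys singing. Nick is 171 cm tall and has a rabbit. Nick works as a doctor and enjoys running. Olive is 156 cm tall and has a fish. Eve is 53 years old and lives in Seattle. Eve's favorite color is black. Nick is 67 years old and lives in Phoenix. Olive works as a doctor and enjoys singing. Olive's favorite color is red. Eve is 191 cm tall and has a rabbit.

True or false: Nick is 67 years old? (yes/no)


Nick is actually 67. yes

yes


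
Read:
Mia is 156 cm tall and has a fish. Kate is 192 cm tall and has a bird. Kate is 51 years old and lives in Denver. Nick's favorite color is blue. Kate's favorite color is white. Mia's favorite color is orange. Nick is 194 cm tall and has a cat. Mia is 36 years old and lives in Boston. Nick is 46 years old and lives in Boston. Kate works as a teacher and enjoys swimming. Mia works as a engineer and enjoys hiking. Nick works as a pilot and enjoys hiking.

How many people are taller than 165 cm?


Taller than 165: 2

2


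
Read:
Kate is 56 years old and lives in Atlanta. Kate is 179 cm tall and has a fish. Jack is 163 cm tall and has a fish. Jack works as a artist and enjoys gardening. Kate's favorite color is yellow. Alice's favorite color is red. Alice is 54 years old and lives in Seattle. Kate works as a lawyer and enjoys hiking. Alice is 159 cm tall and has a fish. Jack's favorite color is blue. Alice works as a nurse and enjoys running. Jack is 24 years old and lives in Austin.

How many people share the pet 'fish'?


Count: 3

3


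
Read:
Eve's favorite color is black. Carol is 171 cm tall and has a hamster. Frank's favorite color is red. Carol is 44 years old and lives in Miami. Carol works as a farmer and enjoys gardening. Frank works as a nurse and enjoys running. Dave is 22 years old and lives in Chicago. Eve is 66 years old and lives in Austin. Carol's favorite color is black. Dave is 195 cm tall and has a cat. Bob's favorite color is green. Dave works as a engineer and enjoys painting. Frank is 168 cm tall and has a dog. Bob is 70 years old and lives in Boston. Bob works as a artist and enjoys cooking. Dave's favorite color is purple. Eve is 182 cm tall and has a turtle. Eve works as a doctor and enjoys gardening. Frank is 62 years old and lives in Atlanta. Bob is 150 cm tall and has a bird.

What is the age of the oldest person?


Oldest: Bob at 70

70


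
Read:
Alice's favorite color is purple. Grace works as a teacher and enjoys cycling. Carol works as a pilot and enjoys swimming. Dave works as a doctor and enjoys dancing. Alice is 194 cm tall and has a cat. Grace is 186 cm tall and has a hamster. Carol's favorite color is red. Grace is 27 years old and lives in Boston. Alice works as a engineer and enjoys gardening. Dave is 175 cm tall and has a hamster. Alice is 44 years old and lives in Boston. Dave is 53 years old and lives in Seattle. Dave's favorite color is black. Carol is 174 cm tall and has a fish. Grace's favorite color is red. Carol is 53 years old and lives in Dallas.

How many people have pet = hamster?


Count: 2

2


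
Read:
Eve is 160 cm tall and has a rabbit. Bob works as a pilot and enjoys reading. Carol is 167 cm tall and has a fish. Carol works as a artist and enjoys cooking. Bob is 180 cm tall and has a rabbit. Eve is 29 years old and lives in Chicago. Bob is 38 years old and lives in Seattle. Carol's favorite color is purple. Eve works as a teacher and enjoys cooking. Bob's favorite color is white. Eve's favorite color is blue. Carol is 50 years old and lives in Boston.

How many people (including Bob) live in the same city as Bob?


Bob lives in Seattle. Count = 1

1


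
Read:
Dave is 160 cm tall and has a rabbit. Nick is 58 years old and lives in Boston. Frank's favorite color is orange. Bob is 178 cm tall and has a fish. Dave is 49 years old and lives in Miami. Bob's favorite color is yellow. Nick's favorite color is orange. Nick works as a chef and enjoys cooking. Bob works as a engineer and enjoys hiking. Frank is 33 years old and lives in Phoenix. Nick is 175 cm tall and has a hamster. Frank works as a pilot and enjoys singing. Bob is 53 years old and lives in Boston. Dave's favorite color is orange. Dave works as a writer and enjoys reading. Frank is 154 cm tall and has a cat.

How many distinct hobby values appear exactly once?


Unique hobby values: 4

4


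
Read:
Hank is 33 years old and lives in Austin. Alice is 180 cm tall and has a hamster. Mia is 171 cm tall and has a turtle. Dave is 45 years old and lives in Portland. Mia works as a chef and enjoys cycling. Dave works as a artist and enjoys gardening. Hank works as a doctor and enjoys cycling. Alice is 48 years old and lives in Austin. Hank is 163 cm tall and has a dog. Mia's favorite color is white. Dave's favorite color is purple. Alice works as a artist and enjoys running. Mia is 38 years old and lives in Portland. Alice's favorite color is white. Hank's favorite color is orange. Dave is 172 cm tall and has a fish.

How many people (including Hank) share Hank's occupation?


Hank is a doctor. Count = 1

1


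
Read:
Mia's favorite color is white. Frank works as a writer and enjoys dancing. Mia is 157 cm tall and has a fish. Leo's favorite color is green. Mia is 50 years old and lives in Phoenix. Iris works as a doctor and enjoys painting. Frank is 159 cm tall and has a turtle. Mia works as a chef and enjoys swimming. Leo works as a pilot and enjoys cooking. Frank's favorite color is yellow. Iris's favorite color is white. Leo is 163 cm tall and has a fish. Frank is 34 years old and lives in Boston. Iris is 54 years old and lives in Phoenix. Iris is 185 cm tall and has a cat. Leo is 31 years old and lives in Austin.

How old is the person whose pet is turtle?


Person with pet=turtle is Frank, age 34

34


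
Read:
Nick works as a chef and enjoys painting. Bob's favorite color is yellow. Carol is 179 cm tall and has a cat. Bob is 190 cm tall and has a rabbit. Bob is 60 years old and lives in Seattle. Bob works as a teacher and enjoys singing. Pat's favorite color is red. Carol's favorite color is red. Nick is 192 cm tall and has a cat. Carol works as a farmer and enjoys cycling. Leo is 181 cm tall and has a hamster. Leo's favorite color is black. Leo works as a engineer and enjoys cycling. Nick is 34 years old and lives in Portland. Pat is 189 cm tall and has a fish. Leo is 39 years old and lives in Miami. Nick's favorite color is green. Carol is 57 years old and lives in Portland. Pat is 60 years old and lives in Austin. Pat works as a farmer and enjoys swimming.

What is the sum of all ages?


60+60+39+34+57 = 250

250


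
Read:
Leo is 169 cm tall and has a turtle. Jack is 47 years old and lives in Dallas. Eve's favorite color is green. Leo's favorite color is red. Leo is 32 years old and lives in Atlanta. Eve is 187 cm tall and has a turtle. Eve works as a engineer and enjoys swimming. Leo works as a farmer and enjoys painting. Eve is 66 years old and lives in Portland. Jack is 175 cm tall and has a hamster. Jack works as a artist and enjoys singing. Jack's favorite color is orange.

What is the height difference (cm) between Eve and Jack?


|187 - 175| = 12

12


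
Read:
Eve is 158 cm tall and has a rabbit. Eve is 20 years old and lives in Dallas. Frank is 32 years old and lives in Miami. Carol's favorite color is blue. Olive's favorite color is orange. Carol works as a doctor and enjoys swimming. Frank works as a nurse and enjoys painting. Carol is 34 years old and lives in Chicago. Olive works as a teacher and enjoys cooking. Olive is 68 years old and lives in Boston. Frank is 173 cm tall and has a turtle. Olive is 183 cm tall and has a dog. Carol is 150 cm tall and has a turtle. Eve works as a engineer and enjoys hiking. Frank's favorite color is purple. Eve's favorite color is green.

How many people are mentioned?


People: Olive, Carol, Eve, Frank. Count = 4

4


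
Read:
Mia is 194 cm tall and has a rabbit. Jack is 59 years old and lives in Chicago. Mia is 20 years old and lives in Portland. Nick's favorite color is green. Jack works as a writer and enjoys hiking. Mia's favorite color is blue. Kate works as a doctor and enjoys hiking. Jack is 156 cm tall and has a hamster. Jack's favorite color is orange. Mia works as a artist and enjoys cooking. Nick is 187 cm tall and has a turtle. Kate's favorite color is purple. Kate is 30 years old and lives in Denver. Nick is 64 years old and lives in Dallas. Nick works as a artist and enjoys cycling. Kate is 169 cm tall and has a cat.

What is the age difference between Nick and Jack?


|64 - 59| = 5

5


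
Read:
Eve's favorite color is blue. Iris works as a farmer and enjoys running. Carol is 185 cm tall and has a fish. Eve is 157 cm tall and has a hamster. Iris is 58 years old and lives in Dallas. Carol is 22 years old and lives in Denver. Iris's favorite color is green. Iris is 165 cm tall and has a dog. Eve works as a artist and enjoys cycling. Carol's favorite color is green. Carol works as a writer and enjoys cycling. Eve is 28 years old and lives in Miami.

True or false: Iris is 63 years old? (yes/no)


Iris is actually 58. no

no


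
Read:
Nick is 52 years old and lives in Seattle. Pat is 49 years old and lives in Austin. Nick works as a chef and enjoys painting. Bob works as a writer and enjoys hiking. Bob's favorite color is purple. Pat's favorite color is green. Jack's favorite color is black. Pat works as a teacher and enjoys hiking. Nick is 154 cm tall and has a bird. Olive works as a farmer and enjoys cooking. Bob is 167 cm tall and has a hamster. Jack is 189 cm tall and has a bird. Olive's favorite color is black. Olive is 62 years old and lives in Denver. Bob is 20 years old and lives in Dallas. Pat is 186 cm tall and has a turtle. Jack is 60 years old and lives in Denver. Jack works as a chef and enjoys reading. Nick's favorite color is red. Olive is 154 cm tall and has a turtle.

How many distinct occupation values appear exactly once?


Unique occupation values: 3

3


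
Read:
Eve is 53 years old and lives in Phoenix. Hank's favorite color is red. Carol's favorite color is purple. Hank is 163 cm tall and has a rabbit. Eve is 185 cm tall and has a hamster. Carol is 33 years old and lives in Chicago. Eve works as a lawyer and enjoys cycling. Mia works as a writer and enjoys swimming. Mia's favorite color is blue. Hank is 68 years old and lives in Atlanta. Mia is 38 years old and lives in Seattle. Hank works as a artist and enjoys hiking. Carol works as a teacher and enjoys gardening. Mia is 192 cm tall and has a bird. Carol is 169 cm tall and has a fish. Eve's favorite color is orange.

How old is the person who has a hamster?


Person with hamster is Eve, age 53

53


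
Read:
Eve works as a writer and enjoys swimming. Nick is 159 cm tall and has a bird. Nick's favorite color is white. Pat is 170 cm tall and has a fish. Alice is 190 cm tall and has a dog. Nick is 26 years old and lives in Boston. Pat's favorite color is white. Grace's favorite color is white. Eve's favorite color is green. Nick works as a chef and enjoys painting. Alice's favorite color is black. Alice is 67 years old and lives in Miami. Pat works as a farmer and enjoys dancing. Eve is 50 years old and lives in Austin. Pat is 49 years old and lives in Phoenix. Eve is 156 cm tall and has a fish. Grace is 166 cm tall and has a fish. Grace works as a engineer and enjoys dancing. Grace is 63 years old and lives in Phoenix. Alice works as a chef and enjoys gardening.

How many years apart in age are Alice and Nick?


67 vs 26, diff = 41

41


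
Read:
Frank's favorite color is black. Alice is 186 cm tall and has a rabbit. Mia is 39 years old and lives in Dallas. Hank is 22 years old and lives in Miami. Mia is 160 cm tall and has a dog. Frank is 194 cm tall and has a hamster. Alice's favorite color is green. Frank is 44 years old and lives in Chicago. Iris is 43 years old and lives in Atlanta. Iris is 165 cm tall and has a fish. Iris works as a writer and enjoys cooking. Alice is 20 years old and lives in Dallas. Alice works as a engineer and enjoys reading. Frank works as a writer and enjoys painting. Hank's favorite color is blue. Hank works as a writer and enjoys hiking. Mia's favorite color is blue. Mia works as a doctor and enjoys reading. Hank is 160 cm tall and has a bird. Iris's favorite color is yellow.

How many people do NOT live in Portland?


Not in Portland: 5

5


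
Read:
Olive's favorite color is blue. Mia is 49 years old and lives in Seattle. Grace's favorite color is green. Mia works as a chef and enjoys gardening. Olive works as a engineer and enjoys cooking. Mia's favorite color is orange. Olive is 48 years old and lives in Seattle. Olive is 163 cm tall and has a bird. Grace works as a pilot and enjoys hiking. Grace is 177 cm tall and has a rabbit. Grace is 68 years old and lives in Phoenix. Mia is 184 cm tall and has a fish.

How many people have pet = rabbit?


Count: 1

1


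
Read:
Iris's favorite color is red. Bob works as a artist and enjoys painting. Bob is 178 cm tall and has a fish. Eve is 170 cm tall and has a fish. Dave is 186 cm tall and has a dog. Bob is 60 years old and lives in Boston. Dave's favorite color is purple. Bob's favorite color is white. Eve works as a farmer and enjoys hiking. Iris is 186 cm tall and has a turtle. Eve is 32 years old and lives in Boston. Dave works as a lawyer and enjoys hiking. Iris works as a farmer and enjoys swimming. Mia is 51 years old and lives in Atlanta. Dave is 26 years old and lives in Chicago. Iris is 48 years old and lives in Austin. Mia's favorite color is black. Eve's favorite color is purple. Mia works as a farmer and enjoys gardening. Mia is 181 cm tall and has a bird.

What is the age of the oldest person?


Oldest: Bob at 60

60


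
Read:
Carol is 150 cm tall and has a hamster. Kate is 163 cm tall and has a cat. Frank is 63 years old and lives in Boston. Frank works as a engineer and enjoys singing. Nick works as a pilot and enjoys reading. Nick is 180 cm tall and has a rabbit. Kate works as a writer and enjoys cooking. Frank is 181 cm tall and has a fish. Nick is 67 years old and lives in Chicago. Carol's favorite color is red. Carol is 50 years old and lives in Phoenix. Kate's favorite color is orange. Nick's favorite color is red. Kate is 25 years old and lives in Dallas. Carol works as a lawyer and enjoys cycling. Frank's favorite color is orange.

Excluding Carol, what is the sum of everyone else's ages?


Sum (excluding Carol): 155

155


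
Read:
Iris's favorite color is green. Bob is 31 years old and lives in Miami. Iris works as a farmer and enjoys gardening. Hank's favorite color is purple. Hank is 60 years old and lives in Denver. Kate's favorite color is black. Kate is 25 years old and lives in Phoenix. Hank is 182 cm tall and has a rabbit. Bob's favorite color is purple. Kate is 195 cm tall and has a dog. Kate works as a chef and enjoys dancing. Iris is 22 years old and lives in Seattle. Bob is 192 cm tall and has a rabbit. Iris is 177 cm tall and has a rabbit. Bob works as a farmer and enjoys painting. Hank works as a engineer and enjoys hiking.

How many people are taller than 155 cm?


Taller than 155: 4

4


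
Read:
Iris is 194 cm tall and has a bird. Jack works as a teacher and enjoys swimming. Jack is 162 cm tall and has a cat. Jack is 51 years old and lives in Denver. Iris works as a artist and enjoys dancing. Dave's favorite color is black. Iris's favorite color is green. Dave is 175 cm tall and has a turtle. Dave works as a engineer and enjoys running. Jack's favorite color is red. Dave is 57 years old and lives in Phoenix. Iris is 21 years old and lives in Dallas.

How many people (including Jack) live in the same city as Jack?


Jack lives in Denver. Count = 1

1


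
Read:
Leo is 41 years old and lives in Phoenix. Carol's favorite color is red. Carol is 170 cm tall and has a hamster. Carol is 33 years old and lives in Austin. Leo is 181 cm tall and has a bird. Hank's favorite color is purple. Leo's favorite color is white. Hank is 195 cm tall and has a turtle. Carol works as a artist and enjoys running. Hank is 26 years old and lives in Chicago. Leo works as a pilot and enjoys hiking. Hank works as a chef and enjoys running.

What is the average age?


Sum=100, n=3, avg=33.33

33.33


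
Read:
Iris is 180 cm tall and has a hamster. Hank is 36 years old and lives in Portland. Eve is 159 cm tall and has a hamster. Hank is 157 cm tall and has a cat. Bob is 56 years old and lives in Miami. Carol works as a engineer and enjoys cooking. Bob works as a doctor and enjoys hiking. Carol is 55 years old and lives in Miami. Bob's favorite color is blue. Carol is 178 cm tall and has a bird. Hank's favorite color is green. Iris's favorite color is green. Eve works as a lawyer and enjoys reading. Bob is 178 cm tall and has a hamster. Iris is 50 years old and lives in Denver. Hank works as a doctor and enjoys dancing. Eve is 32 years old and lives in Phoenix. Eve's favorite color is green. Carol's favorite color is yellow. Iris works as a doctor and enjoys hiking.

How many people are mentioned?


People: Carol, Bob, Eve, Hank, Iris. Count = 5

5


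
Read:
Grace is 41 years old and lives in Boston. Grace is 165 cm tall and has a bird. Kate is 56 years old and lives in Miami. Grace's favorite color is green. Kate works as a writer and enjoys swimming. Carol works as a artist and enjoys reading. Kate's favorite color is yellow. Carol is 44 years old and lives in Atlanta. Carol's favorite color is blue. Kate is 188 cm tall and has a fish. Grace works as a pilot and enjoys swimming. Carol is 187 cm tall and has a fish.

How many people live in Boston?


Count in Boston: 1

1


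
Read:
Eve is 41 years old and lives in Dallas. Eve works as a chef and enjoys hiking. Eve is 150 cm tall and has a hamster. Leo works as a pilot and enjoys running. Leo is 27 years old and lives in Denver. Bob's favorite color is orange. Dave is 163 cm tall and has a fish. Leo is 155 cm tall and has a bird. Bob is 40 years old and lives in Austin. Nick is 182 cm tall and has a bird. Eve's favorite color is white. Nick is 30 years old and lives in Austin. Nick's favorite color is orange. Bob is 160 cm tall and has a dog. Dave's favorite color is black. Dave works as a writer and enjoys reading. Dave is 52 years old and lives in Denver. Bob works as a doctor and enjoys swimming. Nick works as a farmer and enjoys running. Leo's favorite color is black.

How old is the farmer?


The farmer is Nick, age 30

30
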